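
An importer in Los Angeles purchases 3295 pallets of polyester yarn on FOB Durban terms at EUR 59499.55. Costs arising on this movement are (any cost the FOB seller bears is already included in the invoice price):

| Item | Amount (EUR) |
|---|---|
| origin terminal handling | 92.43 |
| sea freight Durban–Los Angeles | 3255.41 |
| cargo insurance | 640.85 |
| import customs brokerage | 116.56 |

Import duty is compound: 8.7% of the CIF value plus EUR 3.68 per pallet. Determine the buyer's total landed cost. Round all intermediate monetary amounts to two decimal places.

Total landed cost: EUR 81153.41

FOB: the seller bears costs until goods are on board at the origin port; the buyer bears freight, insurance and all costs thereafter.
Already in the invoice (seller's account under FOB): origin terminal — exclude.
CIF value = FOB price + freight + insurance = 59499.55 + 3255.41 + 640.85 = 63395.81
Ad valorem component: 63395.81 × 8.7% = 5515.44
Specific component: 3295 × 3.68 = 12125.60
Import duty = 5515.44 + 12125.60 = 17641.04
Buyer bears: freight 3255.41 + insurance 640.85 + brokerage 116.56 + duty 17641.04 = 21653.86
Landed cost = invoice 59499.55 + 21653.86 = 81153.41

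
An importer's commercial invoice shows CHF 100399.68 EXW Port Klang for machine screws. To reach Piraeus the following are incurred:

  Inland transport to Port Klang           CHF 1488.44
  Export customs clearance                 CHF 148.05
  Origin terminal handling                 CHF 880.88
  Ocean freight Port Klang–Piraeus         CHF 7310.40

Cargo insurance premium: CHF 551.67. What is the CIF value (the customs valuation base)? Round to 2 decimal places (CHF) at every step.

CIF = EXW price + pre-shipment costs + freight + insurance
CIF = 100399.68 + 1488.44 + 148.05 + 880.88 + 7310.40 + 551.67 = 110779.12

CIF value: CHF 110779.12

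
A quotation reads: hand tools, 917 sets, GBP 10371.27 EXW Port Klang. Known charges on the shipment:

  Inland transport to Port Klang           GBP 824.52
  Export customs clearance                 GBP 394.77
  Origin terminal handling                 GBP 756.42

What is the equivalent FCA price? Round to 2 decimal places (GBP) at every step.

FCA price: GBP 11590.56

Not relevant to the conversion: origin terminal — on the buyer under both terms; not part of either seller's price.
From EXW to FCA, the seller additionally bears: inland to port, export clearance.
FCA price = 10371.27 + 824.52 + 394.77 = 11590.56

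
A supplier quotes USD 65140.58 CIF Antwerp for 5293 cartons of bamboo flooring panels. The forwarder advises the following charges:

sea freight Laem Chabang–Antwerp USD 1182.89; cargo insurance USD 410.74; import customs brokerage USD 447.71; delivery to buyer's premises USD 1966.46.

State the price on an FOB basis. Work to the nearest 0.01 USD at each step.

FOB price: USD 63546.95

Not relevant to the conversion: delivery, brokerage — on the buyer under both terms; not part of either seller's price.
From CIF to FOB, the seller no longer bears: freight, insurance.
FOB price = 65140.58 − 1182.89 − 410.74 = 63546.95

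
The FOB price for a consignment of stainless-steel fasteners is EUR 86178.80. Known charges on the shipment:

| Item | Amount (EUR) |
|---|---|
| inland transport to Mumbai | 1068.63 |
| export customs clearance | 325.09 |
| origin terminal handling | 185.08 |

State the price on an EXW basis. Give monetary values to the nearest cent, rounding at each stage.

EXW price: EUR 84600.00

From FOB to EXW, the seller no longer bears: inland to port, export clearance, origin terminal.
EXW price = 86178.80 − 1068.63 − 325.09 − 185.08 = 84600.00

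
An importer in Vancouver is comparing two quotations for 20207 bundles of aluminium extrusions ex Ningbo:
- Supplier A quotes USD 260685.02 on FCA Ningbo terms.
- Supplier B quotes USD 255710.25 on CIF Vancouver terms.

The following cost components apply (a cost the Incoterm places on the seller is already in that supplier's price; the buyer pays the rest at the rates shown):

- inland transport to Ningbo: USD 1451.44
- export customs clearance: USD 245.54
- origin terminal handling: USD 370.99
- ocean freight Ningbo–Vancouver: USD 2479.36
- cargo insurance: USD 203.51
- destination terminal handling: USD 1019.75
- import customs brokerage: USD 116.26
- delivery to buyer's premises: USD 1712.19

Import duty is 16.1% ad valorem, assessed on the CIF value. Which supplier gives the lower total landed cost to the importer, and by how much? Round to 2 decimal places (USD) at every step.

Supplier A (FCA):
CIF value = FCA price + origin terminal + freight + insurance = 260685.02 + 370.99 + 2479.36 + 203.51 = 263738.88
Import duty = 263738.88 × 16.1% = 42461.96
Buyer bears (A): 370.99 + 2479.36 + 203.51 + 1019.75 + 116.26 + 1712.19 = 5902.06
Landed cost (A) = invoice 260685.02 + 5902.06 + duty 42461.96 = 309049.04
Supplier B (CIF):
The CIF price already equals the CIF value: 255710.25
Import duty = 255710.25 × 16.1% = 41169.35
Buyer bears (B): 1019.75 + 116.26 + 1712.19 = 2848.20
Landed cost (B) = invoice 255710.25 + 2848.20 + duty 41169.35 = 299727.80
Difference = |309049.04 − 299727.80| = 9321.24

Supplier B is cheaper by USD 9321.24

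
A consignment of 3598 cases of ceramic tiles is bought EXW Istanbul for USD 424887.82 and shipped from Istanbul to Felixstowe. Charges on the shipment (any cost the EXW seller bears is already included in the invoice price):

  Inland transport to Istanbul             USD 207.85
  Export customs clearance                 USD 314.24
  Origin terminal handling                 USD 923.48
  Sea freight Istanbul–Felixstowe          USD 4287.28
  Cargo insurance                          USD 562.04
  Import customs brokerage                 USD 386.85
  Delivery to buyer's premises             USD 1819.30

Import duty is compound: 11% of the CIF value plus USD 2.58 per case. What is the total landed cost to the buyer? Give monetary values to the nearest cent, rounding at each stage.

Total landed cost: USD 490101.80

EXW: the seller makes goods available at their premises; the buyer bears all onward costs.
CIF value = EXW price + inland to port + export clearance + origin terminal + freight + insurance = 424887.82 + 207.85 + 314.24 + 923.48 + 4287.28 + 562.04 = 431182.71
Ad valorem component: 431182.71 × 11% = 47430.10
Specific component: 3598 × 2.58 = 9282.84
Import duty = 47430.10 + 9282.84 = 56712.94
Buyer bears: inland to port 207.85 + export clearance 314.24 + origin terminal 923.48 + freight 4287.28 + insurance 562.04 + brokerage 386.85 + delivery 1819.30 + duty 56712.94 = 65213.98
Landed cost = invoice 424887.82 + 65213.98 = 490101.80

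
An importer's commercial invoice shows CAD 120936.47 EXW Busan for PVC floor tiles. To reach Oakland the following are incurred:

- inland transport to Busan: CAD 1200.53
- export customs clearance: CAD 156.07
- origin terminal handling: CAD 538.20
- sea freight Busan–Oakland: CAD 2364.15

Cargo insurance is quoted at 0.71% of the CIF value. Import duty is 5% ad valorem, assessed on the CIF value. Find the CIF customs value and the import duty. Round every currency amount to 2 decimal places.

Let C be the CIF value. C = EXW price + pre-shipment costs + freight + 0.71% × C
C − 0.71% × C = 120936.47 + 1200.53 + 156.07 + 538.20 + 2364.15
0.9929 × C = 125195.42
C = 125195.42 / 0.9929 = 126090.66
Insurance premium = 0.71% × 126090.66 = 895.24
Import duty = 126090.66 × 5% = 6304.53

CIF value: CAD 126090.66; import duty: CAD 6304.53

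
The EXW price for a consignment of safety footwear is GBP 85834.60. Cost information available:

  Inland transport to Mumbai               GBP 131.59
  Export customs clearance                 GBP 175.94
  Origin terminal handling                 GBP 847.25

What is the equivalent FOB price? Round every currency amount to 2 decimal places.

From EXW to FOB, the seller additionally bears: inland to port, export clearance, origin terminal.
FOB price = 85834.60 + 131.59 + 175.94 + 847.25 = 86989.38

FOB price: GBP 86989.38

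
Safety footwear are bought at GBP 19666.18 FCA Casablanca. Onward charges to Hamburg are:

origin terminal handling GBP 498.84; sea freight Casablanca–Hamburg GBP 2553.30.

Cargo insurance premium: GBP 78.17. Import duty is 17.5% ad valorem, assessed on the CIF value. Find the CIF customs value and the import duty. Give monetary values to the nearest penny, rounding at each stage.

CIF value: GBP 22796.49; import duty: GBP 3989.39

CIF = FCA price + pre-shipment costs + freight + insurance
CIF = 19666.18 + 498.84 + 2553.30 + 78.17 = 22796.49
Import duty = 22796.49 × 17.5% = 3989.39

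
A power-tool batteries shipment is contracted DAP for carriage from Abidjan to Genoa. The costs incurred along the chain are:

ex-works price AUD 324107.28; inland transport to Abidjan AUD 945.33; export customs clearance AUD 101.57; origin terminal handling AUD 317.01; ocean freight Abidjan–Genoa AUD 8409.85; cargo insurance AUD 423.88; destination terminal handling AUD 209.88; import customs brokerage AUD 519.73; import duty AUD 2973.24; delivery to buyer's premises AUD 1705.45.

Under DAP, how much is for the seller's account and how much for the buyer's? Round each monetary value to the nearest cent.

DAP: the seller bears all costs to the named destination except import duty and clearance.
Seller's account: goods 324107.28 + inland to port 945.33 + export clearance 101.57 + origin terminal 317.01 + freight 8409.85 + insurance 423.88 + destination terminal 209.88 + delivery 1705.45 = 336220.25
Buyer's account: brokerage 519.73 + duty 2973.24 = 3492.97

Seller: AUD 336220.25; buyer: AUD 3492.97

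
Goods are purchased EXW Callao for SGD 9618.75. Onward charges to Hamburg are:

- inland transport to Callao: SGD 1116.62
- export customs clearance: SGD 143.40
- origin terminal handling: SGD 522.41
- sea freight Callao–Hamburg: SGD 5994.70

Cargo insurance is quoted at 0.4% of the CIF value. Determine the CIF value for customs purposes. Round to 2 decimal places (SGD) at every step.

CIF value: SGD 17465.74

Let C be the CIF value. C = EXW price + pre-shipment costs + freight + 0.4% × C
C − 0.4% × C = 9618.75 + 1116.62 + 143.40 + 522.41 + 5994.70
0.996 × C = 17395.88
C = 17395.88 / 0.996 = 17465.74
Insurance premium = 0.4% × 17465.74 = 69.86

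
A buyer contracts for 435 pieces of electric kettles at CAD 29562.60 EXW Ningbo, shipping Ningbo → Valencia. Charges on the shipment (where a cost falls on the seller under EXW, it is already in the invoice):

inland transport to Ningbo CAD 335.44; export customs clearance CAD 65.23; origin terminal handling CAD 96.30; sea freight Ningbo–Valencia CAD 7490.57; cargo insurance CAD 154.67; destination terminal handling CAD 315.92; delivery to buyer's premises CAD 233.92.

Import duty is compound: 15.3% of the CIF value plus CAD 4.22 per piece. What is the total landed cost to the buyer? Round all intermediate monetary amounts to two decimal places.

EXW: the seller makes goods available at their premises; the buyer bears all onward costs.
CIF value = EXW price + inland to port + export clearance + origin terminal + freight + insurance = 29562.60 + 335.44 + 65.23 + 96.30 + 7490.57 + 154.67 = 37704.81
Ad valorem component: 37704.81 × 15.3% = 5768.84
Specific component: 435 × 4.22 = 1835.70
Import duty = 5768.84 + 1835.70 = 7604.54
Buyer bears: inland to port 335.44 + export clearance 65.23 + origin terminal 96.30 + freight 7490.57 + insurance 154.67 + destination terminal 315.92 + delivery 233.92 + duty 7604.54 = 16296.59
Landed cost = invoice 29562.60 + 16296.59 = 45859.19

Total landed cost: CAD 45859.19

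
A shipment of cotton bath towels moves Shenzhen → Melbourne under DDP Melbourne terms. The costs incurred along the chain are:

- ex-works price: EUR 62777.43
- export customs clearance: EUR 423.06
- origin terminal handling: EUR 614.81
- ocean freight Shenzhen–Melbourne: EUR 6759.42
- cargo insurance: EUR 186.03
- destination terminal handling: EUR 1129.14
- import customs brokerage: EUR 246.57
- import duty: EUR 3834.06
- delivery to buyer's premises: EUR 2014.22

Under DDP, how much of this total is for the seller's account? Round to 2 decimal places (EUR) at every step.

DDP: the seller bears all costs including import duty.
Seller's account: goods 62777.43 + export clearance 423.06 + origin terminal 614.81 + freight 6759.42 + insurance 186.03 + destination terminal 1129.14 + brokerage 246.57 + duty 3834.06 + delivery 2014.22 = 77984.74
Buyer's account: 0.00

Seller's account: EUR 77984.74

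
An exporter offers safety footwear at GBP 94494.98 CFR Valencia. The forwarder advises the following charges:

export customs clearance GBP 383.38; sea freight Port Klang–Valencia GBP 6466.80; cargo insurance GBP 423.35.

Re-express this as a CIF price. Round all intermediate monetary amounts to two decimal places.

CIF price: GBP 94918.33

Not relevant to the conversion: freight, export clearance — on the seller under both CFR and CIF; already in the CFR price and stays in the CIF price.
From CFR to CIF, the seller additionally bears: insurance.
CIF price = 94494.98 + 423.35 = 94918.33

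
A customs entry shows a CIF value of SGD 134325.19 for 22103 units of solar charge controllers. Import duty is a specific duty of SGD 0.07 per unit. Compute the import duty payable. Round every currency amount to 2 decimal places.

Import duty = 22103 × 0.07 = 1547.21

Import duty: SGD 1547.21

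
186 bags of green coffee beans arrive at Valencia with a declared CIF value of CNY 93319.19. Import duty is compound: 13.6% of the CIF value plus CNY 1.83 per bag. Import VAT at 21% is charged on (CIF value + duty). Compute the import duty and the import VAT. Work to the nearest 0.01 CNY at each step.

Ad valorem component: 93319.19 × 13.6% = 12691.41
Specific component: 186 × 1.83 = 340.38
Import duty = 12691.41 + 340.38 = 13031.79
VAT base = CIF + duty = 93319.19 + 13031.79 = 106350.98
Import VAT = 106350.98 × 21% = 22333.71

Import duty: CNY 13031.79; import VAT: CNY 22333.71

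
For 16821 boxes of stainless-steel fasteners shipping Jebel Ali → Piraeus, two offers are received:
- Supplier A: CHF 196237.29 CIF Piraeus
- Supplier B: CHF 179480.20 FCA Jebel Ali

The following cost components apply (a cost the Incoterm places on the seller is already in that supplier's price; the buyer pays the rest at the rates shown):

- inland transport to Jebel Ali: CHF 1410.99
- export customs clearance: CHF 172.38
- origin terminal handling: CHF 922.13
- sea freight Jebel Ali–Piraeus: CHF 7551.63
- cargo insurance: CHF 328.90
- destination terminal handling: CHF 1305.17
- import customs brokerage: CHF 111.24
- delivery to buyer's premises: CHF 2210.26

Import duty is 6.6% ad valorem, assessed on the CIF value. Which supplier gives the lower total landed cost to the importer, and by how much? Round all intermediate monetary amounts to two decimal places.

Supplier A (CIF):
The CIF price already equals the CIF value: 196237.29
Import duty = 196237.29 × 6.6% = 12951.66
Buyer bears (A): 1305.17 + 111.24 + 2210.26 = 3626.67
Landed cost (A) = invoice 196237.29 + 3626.67 + duty 12951.66 = 212815.62
Supplier B (FCA):
CIF value = FCA price + origin terminal + freight + insurance = 179480.20 + 922.13 + 7551.63 + 328.90 = 188282.86
Import duty = 188282.86 × 6.6% = 12426.67
Buyer bears (B): 922.13 + 7551.63 + 328.90 + 1305.17 + 111.24 + 2210.26 = 12429.33
Landed cost (B) = invoice 179480.20 + 12429.33 + duty 12426.67 = 204336.20
Difference = |212815.62 − 204336.20| = 8479.42

Supplier B is cheaper by CHF 8479.42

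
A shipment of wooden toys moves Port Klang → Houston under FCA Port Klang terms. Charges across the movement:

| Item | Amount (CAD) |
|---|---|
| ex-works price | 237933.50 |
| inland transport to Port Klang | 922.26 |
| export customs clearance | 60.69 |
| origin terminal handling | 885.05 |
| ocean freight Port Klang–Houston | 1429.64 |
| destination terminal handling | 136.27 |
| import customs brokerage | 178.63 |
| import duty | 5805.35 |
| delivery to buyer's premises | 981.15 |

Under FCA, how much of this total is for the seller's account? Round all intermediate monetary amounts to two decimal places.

Seller's account: CAD 238916.45

FCA: the seller delivers export-cleared goods to the carrier; the buyer bears costs from that point.
Seller's account: goods 237933.50 + inland to port 922.26 + export clearance 60.69 = 238916.45
Buyer's account: origin terminal 885.05 + freight 1429.64 + destination terminal 136.27 + brokerage 178.63 + duty 5805.35 + delivery 981.15 = 9416.09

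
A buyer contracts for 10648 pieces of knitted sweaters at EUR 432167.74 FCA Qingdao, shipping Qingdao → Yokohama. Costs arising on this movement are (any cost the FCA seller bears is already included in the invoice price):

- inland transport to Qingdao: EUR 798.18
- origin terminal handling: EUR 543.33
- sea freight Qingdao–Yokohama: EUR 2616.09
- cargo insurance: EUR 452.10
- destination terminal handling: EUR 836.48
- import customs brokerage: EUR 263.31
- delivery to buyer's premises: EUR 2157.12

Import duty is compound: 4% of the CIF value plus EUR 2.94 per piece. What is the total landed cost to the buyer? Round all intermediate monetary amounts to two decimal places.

FCA: the seller delivers export-cleared goods to the carrier; the buyer bears costs from that point.
Already in the invoice (seller's account under FCA): inland to port — exclude.
CIF value = FCA price + origin terminal + freight + insurance = 432167.74 + 543.33 + 2616.09 + 452.10 = 435779.26
Ad valorem component: 435779.26 × 4% = 17431.17
Specific component: 10648 × 2.94 = 31305.12
Import duty = 17431.17 + 31305.12 = 48736.29
Buyer bears: origin terminal 543.33 + freight 2616.09 + insurance 452.10 + destination terminal 836.48 + brokerage 263.31 + delivery 2157.12 + duty 48736.29 = 55604.72
Landed cost = invoice 432167.74 + 55604.72 = 487772.46

Total landed cost: EUR 487772.46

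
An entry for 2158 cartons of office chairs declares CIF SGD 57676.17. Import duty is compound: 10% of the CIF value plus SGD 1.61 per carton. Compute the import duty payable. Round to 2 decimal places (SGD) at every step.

Ad valorem component: 57676.17 × 10% = 5767.62
Specific component: 2158 × 1.61 = 3474.38
Import duty = 5767.62 + 3474.38 = 9242.00

Import duty: SGD 9242.00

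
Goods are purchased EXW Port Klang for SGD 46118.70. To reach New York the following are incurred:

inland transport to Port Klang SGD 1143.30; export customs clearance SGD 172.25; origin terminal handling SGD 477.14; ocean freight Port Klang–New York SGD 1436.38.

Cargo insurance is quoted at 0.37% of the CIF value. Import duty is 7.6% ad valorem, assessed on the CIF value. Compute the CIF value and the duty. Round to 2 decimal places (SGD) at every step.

CIF value: SGD 49531.03; import duty: SGD 3764.36

Let C be the CIF value. C = EXW price + pre-shipment costs + freight + 0.37% × C
C − 0.37% × C = 46118.70 + 1143.30 + 172.25 + 477.14 + 1436.38
0.9963 × C = 49347.77
C = 49347.77 / 0.9963 = 49531.03
Insurance premium = 0.37% × 49531.03 = 183.26
Import duty = 49531.03 × 7.6% = 3764.36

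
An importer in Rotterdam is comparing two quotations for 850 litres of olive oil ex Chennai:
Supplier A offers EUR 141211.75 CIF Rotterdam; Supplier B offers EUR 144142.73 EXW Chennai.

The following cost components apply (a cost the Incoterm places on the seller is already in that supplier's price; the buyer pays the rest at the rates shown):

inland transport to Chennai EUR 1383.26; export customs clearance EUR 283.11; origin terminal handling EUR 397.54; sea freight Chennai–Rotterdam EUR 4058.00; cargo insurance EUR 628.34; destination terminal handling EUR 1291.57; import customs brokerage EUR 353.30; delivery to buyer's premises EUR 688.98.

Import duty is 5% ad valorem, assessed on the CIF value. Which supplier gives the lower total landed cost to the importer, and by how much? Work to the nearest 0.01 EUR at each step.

Supplier A (CIF):
The CIF price already equals the CIF value: 141211.75
Import duty = 141211.75 × 5% = 7060.59
Buyer bears (A): 1291.57 + 353.30 + 688.98 = 2333.85
Landed cost (A) = invoice 141211.75 + 2333.85 + duty 7060.59 = 150606.19
Supplier B (EXW):
CIF value = EXW price + inland to port + export clearance + origin terminal + freight + insurance = 144142.73 + 1383.26 + 283.11 + 397.54 + 4058.00 + 628.34 = 150892.98
Import duty = 150892.98 × 5% = 7544.65
Buyer bears (B): 1383.26 + 283.11 + 397.54 + 4058.00 + 628.34 + 1291.57 + 353.30 + 688.98 = 9084.10
Landed cost (B) = invoice 144142.73 + 9084.10 + duty 7544.65 = 160771.48
Difference = |150606.19 − 160771.48| = 10165.29

Supplier A is cheaper by EUR 10165.29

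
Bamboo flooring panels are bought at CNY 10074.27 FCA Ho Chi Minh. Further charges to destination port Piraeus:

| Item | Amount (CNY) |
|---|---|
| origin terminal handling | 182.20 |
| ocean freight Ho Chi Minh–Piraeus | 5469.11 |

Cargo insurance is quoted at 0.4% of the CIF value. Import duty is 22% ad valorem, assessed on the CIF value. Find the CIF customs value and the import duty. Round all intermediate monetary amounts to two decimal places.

Let C be the CIF value. C = FCA price + pre-shipment costs + freight + 0.4% × C
C − 0.4% × C = 10074.27 + 182.20 + 5469.11
0.996 × C = 15725.58
C = 15725.58 / 0.996 = 15788.73
Insurance premium = 0.4% × 15788.73 = 63.15
Import duty = 15788.73 × 22% = 3473.52

CIF value: CNY 15788.73; import duty: CNY 3473.52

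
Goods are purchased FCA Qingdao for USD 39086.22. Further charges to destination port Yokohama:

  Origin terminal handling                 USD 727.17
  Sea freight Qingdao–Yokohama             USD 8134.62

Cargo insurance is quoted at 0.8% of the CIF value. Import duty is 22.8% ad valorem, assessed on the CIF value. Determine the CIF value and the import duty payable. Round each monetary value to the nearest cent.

Let C be the CIF value. C = FCA price + pre-shipment costs + freight + 0.8% × C
C − 0.8% × C = 39086.22 + 727.17 + 8134.62
0.992 × C = 47948.01
C = 47948.01 / 0.992 = 48334.69
Insurance premium = 0.8% × 48334.69 = 386.68
Import duty = 48334.69 × 22.8% = 11020.31

CIF value: USD 48334.69; import duty: USD 11020.31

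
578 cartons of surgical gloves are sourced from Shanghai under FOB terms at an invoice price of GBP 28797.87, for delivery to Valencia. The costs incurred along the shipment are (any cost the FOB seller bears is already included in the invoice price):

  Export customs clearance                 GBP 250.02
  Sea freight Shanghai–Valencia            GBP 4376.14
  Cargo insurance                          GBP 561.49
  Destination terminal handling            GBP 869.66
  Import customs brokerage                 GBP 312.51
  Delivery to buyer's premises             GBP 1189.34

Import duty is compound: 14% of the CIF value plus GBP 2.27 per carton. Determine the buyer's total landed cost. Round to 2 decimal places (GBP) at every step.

FOB: the seller bears costs until goods are on board at the origin port; the buyer bears freight, insurance and all costs thereafter.
Already in the invoice (seller's account under FOB): export clearance — exclude.
CIF value = FOB price + freight + insurance = 28797.87 + 4376.14 + 561.49 = 33735.50
Ad valorem component: 33735.50 × 14% = 4722.97
Specific component: 578 × 2.27 = 1312.06
Import duty = 4722.97 + 1312.06 = 6035.03
Buyer bears: freight 4376.14 + insurance 561.49 + destination terminal 869.66 + brokerage 312.51 + delivery 1189.34 + duty 6035.03 = 13344.17
Landed cost = invoice 28797.87 + 13344.17 = 42142.04

Total landed cost: GBP 42142.04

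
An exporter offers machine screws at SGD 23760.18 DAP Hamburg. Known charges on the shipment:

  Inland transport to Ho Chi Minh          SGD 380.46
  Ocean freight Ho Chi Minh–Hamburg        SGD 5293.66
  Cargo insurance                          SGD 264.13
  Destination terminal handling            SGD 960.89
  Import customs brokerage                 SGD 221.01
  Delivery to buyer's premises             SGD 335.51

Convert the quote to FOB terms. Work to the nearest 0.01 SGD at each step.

FOB price: SGD 16905.99

Not relevant to the conversion: inland to port — on the seller under both DAP and FOB; already in the DAP price and stays in the FOB price. brokerage — on the buyer under both terms; not part of either seller's price.
From DAP to FOB, the seller no longer bears: freight, insurance, destination terminal, delivery.
FOB price = 23760.18 − 5293.66 − 264.13 − 960.89 − 335.51 = 16905.99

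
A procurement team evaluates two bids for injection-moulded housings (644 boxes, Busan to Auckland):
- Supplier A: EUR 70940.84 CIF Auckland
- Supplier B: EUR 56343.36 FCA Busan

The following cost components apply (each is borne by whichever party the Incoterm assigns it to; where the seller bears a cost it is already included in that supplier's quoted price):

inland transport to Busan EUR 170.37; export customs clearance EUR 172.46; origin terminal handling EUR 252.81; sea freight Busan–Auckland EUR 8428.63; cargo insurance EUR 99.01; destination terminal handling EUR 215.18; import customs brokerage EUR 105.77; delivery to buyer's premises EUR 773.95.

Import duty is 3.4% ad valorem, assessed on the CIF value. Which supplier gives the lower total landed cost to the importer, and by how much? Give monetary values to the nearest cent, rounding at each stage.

Supplier B is cheaper by EUR 6014.81

Supplier A (CIF):
The CIF price already equals the CIF value: 70940.84
Import duty = 70940.84 × 3.4% = 2411.99
Buyer bears (A): 215.18 + 105.77 + 773.95 = 1094.90
Landed cost (A) = invoice 70940.84 + 1094.90 + duty 2411.99 = 74447.73
Supplier B (FCA):
CIF value = FCA price + origin terminal + freight + insurance = 56343.36 + 252.81 + 8428.63 + 99.01 = 65123.81
Import duty = 65123.81 × 3.4% = 2214.21
Buyer bears (B): 252.81 + 8428.63 + 99.01 + 215.18 + 105.77 + 773.95 = 9875.35
Landed cost (B) = invoice 56343.36 + 9875.35 + duty 2214.21 = 68432.92
Difference = |74447.73 − 68432.92| = 6014.81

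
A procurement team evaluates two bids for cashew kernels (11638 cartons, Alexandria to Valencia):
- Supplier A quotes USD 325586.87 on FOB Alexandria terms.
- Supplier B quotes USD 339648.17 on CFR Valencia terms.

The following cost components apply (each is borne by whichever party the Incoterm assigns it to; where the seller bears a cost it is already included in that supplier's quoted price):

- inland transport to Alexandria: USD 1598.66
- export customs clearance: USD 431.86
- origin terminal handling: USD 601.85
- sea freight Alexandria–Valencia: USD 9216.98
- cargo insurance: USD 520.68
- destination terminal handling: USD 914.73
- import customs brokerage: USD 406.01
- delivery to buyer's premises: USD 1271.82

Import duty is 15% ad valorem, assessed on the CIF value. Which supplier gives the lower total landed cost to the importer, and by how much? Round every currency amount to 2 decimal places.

Supplier A (FOB):
CIF value = FOB price + freight + insurance = 325586.87 + 9216.98 + 520.68 = 335324.53
Import duty = 335324.53 × 15% = 50298.68
Buyer bears (A): 9216.98 + 520.68 + 914.73 + 406.01 + 1271.82 = 12330.22
Landed cost (A) = invoice 325586.87 + 12330.22 + duty 50298.68 = 388215.77
Supplier B (CFR):
CIF value = CFR price + insurance = 339648.17 + 520.68 = 340168.85
Import duty = 340168.85 × 15% = 51025.33
Buyer bears (B): 520.68 + 914.73 + 406.01 + 1271.82 = 3113.24
Landed cost (B) = invoice 339648.17 + 3113.24 + duty 51025.33 = 393786.74
Difference = |388215.77 − 393786.74| = 5570.97

Supplier A is cheaper by USD 5570.97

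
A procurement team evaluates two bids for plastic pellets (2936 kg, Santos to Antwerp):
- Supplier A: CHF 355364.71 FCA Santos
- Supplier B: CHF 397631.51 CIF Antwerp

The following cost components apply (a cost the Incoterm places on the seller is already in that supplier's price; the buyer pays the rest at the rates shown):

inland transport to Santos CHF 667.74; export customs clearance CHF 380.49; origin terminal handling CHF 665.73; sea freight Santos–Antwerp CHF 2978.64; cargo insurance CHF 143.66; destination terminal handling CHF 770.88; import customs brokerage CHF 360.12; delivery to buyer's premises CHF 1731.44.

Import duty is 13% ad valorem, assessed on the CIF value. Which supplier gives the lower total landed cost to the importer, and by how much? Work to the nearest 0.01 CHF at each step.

Supplier A is cheaper by CHF 43481.01

Supplier A (FCA):
CIF value = FCA price + origin terminal + freight + insurance = 355364.71 + 665.73 + 2978.64 + 143.66 = 359152.74
Import duty = 359152.74 × 13% = 46689.86
Buyer bears (A): 665.73 + 2978.64 + 143.66 + 770.88 + 360.12 + 1731.44 = 6650.47
Landed cost (A) = invoice 355364.71 + 6650.47 + duty 46689.86 = 408705.04
Supplier B (CIF):
The CIF price already equals the CIF value: 397631.51
Import duty = 397631.51 × 13% = 51692.10
Buyer bears (B): 770.88 + 360.12 + 1731.44 = 2862.44
Landed cost (B) = invoice 397631.51 + 2862.44 + duty 51692.10 = 452186.05
Difference = |408705.04 − 452186.05| = 43481.01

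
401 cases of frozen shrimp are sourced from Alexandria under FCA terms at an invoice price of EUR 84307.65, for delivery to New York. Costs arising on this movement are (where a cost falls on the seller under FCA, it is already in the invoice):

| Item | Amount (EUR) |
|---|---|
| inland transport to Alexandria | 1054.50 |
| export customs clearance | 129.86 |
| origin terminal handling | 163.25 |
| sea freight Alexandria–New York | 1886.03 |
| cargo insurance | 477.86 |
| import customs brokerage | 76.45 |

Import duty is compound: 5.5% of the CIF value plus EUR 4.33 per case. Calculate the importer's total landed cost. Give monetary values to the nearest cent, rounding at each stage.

FCA: the seller delivers export-cleared goods to the carrier; the buyer bears costs from that point.
Already in the invoice (seller's account under FCA): inland to port, export clearance — exclude.
CIF value = FCA price + origin terminal + freight + insurance = 84307.65 + 163.25 + 1886.03 + 477.86 = 86834.79
Ad valorem component: 86834.79 × 5.5% = 4775.91
Specific component: 401 × 4.33 = 1736.33
Import duty = 4775.91 + 1736.33 = 6512.24
Buyer bears: origin terminal 163.25 + freight 1886.03 + insurance 477.86 + brokerage 76.45 + duty 6512.24 = 9115.83
Landed cost = invoice 84307.65 + 9115.83 = 93423.48

Total landed cost: EUR 93423.48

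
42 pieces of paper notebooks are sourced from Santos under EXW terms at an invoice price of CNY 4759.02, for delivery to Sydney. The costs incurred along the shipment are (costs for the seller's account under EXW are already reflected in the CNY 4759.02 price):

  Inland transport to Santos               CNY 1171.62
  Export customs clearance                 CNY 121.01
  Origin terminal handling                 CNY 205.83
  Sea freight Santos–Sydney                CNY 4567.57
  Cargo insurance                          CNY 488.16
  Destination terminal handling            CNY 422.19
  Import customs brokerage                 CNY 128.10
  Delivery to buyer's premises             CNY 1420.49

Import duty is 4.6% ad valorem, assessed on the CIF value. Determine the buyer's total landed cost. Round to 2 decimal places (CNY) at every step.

EXW: the seller makes goods available at their premises; the buyer bears all onward costs.
CIF value = EXW price + inland to port + export clearance + origin terminal + freight + insurance = 4759.02 + 1171.62 + 121.01 + 205.83 + 4567.57 + 488.16 = 11313.21
Import duty = 11313.21 × 4.6% = 520.41
Buyer bears: inland to port 1171.62 + export clearance 121.01 + origin terminal 205.83 + freight 4567.57 + insurance 488.16 + destination terminal 422.19 + brokerage 128.10 + delivery 1420.49 + duty 520.41 = 9045.38
Landed cost = invoice 4759.02 + 9045.38 = 13804.40

Total landed cost: CNY 13804.40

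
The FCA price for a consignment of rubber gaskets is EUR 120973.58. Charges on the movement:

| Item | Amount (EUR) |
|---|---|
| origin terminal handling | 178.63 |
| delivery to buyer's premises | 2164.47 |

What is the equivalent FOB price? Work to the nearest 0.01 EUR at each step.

Not relevant to the conversion: delivery — on the buyer under both terms; not part of either seller's price.
From FCA to FOB, the seller additionally bears: origin terminal.
FOB price = 120973.58 + 178.63 = 121152.21

FOB price: EUR 121152.21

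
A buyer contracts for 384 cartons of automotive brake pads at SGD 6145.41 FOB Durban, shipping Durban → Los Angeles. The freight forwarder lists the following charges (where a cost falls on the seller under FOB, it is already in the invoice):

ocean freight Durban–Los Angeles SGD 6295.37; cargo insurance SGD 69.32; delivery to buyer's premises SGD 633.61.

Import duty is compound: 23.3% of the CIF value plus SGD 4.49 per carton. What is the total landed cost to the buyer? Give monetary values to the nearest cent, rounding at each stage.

Total landed cost: SGD 17782.72

FOB: the seller bears costs until goods are on board at the origin port; the buyer bears freight, insurance and all costs thereafter.
CIF value = FOB price + freight + insurance = 6145.41 + 6295.37 + 69.32 = 12510.10
Ad valorem component: 12510.10 × 23.3% = 2914.85
Specific component: 384 × 4.49 = 1724.16
Import duty = 2914.85 + 1724.16 = 4639.01
Buyer bears: freight 6295.37 + insurance 69.32 + delivery 633.61 + duty 4639.01 = 11637.31
Landed cost = invoice 6145.41 + 11637.31 = 17782.72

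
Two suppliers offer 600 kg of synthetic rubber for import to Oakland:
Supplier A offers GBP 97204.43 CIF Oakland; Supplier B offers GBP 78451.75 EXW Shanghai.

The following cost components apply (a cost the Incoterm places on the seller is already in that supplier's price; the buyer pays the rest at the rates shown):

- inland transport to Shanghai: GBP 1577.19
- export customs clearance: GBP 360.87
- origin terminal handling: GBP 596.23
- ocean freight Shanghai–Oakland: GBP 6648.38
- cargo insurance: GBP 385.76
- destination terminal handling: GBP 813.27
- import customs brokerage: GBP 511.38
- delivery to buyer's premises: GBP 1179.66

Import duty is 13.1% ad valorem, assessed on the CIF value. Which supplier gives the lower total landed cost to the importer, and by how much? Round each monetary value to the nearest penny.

Supplier A (CIF):
The CIF price already equals the CIF value: 97204.43
Import duty = 97204.43 × 13.1% = 12733.78
Buyer bears (A): 813.27 + 511.38 + 1179.66 = 2504.31
Landed cost (A) = invoice 97204.43 + 2504.31 + duty 12733.78 = 112442.52
Supplier B (EXW):
CIF value = EXW price + inland to port + export clearance + origin terminal + freight + insurance = 78451.75 + 1577.19 + 360.87 + 596.23 + 6648.38 + 385.76 = 88020.18
Import duty = 88020.18 × 13.1% = 11530.64
Buyer bears (B): 1577.19 + 360.87 + 596.23 + 6648.38 + 385.76 + 813.27 + 511.38 + 1179.66 = 12072.74
Landed cost (B) = invoice 78451.75 + 12072.74 + duty 11530.64 = 102055.13
Difference = |112442.52 − 102055.13| = 10387.39

Supplier B is cheaper by GBP 10387.39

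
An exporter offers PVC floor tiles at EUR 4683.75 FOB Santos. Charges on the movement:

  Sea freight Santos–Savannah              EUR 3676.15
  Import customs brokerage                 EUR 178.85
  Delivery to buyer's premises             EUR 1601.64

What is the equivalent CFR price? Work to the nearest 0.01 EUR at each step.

CFR price: EUR 8359.90

Not relevant to the conversion: delivery, brokerage — on the buyer under both terms; not part of either seller's price.
From FOB to CFR, the seller additionally bears: freight.
CFR price = 4683.75 + 3676.15 = 8359.90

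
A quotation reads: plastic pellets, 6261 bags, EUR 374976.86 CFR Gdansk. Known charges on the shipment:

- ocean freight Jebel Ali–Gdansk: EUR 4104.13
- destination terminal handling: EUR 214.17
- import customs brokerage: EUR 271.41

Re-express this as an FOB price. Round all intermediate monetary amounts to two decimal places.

FOB price: EUR 370872.73

Not relevant to the conversion: brokerage, destination terminal — on the buyer under both terms; not part of either seller's price.
From CFR to FOB, the seller no longer bears: freight.
FOB price = 374976.86 − 4104.13 = 370872.73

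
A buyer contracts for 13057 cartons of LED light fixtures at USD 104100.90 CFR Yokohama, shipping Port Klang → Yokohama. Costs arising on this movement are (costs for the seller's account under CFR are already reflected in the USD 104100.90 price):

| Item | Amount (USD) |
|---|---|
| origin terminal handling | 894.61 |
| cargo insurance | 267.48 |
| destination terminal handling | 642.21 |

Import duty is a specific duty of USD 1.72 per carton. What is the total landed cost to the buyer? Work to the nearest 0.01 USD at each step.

CFR: the seller pays costs through ocean freight to the destination port, but not insurance.
Already in the invoice (seller's account under CFR): origin terminal — exclude.
CIF value = CFR price + insurance = 104100.90 + 267.48 = 104368.38
Import duty = 13057 × 1.72 = 22458.04
Buyer bears: insurance 267.48 + destination terminal 642.21 + duty 22458.04 = 23367.73
Landed cost = invoice 104100.90 + 23367.73 = 127468.63

Total landed cost: USD 127468.63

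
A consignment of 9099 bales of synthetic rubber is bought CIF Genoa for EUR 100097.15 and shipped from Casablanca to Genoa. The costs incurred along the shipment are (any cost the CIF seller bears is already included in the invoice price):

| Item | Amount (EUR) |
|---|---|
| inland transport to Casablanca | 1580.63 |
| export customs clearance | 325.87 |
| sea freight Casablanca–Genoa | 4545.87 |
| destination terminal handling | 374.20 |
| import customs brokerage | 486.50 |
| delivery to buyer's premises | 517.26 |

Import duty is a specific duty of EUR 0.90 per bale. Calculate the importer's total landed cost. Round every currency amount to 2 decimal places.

Total landed cost: EUR 109664.21

CIF: the seller pays costs through ocean freight and marine insurance to the destination port.
Already in the invoice (seller's account under CIF): inland to port, export clearance, freight — exclude.
The CIF price already equals the CIF value: 100097.15
Import duty = 9099 × 0.90 = 8189.10
Buyer bears: destination terminal 374.20 + brokerage 486.50 + delivery 517.26 + duty 8189.10 = 9567.06
Landed cost = invoice 100097.15 + 9567.06 = 109664.21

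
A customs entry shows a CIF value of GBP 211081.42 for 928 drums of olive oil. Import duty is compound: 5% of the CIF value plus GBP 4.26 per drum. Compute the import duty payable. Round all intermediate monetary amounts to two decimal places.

Ad valorem component: 211081.42 × 5% = 10554.07
Specific component: 928 × 4.26 = 3953.28
Import duty = 10554.07 + 3953.28 = 14507.35

Import duty: GBP 14507.35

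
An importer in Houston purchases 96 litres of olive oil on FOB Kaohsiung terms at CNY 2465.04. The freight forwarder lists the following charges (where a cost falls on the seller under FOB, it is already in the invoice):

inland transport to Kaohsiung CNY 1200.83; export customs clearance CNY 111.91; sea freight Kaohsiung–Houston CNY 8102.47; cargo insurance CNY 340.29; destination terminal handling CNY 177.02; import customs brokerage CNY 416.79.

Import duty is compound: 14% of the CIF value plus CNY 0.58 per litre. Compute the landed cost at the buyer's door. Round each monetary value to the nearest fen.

FOB: the seller bears costs until goods are on board at the origin port; the buyer bears freight, insurance and all costs thereafter.
Already in the invoice (seller's account under FOB): inland to port, export clearance — exclude.
CIF value = FOB price + freight + insurance = 2465.04 + 8102.47 + 340.29 = 10907.80
Ad valorem component: 10907.80 × 14% = 1527.09
Specific component: 96 × 0.58 = 55.68
Import duty = 1527.09 + 55.68 = 1582.77
Buyer bears: freight 8102.47 + insurance 340.29 + destination terminal 177.02 + brokerage 416.79 + duty 1582.77 = 10619.34
Landed cost = invoice 2465.04 + 10619.34 = 13084.38

Total landed cost: CNY 13084.38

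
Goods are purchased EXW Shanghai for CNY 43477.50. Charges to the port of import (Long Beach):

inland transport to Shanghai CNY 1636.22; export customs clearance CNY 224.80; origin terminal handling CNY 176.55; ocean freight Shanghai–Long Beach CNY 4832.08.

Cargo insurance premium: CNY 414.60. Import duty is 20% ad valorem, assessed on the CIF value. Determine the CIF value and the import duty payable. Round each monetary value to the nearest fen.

CIF = EXW price + pre-shipment costs + freight + insurance
CIF = 43477.50 + 1636.22 + 224.80 + 176.55 + 4832.08 + 414.60 = 50761.75
Import duty = 50761.75 × 20% = 10152.35

CIF value: CNY 50761.75; import duty: CNY 10152.35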